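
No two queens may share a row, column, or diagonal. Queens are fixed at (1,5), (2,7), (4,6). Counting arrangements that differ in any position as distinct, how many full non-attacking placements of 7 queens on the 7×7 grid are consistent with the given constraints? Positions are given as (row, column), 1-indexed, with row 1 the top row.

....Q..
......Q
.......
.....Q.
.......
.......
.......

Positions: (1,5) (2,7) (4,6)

1

Branch on row 3: col 1 → 0; col 2 → 1; col 4 → 0.
Sum: 0 + 1 + 0 = 1.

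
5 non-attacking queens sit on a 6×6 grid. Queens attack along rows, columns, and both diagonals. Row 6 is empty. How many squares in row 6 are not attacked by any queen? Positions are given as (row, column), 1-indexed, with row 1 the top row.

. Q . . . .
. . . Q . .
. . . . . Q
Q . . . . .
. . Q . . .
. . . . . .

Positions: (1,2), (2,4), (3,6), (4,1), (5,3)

(1,2) attacks row 6 at column 2.
(2,4) attacks row 6 at column 4.
(3,6) attacks row 6 at column 6 and diagonals 3.
(4,1) attacks row 6 at column 1 and diagonals 3.
(5,3) attacks row 6 at column 3 and diagonals 2, 4.
Attacked columns: {1, 2, 3, 4, 6}. Safe: {5}.

1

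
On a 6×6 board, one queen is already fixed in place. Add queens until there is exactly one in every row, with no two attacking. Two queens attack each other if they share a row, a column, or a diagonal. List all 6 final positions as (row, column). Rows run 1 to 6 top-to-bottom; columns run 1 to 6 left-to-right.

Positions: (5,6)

(1,4) (2,1) (3,5) (4,2) (5,6) (6,3)

Row 1: attacked by (5,6)→{2,6}. Safe: 1, 3, 4, 5. Place at column 4.
Row 2: attacked by (1,4)→{3,4,5}; (5,6)→{3,6}. Safe: 1, 2. Place at column 1.
Row 3: attacked by (1,4)→{2,4,6}; (2,1)→{1,2}; (5,6)→{4,6}. Safe: 3, 5. Place at column 5.
Row 4: attacked by (1,4)→{1,4}; (2,1)→{1,3}; (3,5)→{4,5,6}; (5,6)→{5,6}. Safe: 2. Place at column 2.
Row 6: attacked by (1,4)→{4}; (2,1)→{1,5}; (3,5)→{2,5}; (4,2)→{2,4}; (5,6)→{5,6}. Safe: 3. Place at column 3.
Columns [4, 1, 5, 2, 6, 3], r−c [-3, 1, -2, 2, -1, 3], r+c [5, 3, 8, 6, 11, 9] are all distinct, so no two queens attack.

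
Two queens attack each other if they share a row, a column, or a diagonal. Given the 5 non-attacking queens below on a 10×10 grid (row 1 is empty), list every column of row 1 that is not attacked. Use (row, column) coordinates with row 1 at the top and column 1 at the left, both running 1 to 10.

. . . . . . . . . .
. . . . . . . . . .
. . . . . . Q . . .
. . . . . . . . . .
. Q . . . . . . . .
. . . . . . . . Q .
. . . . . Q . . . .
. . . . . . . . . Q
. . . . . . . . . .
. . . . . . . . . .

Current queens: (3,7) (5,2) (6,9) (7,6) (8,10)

(3,7) attacks row 1 at column 7 and diagonals 5, 9.
(5,2) attacks row 1 at column 2 and diagonals 6.
(6,9) attacks row 1 at column 9 and diagonals 4.
(7,6) attacks row 1 at column 6.
(8,10) attacks row 1 at column 10 and diagonals 3.
Attacked columns: {2, 3, 4, 5, 6, 7, 9, 10}. Safe: {1, 8}.

columns 1, 8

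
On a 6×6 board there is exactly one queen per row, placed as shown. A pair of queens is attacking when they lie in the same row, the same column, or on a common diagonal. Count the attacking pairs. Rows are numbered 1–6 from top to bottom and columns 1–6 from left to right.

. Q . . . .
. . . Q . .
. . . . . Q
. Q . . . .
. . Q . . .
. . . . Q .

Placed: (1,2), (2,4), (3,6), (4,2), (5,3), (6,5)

Same column: (1,2)–(4,2) (column 2).
Same diagonal: (2,4)–(4,2) (|2−4| = |4−2| = 2); (4,2)–(5,3) (|4−5| = |2−3| = 1).
Total attacking pairs: 3.

3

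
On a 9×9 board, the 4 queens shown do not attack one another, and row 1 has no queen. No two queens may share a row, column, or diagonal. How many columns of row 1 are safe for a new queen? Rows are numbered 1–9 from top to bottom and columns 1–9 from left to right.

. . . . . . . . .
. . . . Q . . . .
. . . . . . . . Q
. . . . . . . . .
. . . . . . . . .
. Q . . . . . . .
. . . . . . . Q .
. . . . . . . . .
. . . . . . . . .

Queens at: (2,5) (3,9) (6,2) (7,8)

(2,5) attacks row 1 at column 5 and diagonals 4, 6.
(3,9) attacks row 1 at column 9 and diagonals 7.
(6,2) attacks row 1 at column 2 and diagonals 7.
(7,8) attacks row 1 at column 8 and diagonals 2.
Attacked columns: {2, 4, 5, 6, 7, 8, 9}. Safe: {1, 3}.

2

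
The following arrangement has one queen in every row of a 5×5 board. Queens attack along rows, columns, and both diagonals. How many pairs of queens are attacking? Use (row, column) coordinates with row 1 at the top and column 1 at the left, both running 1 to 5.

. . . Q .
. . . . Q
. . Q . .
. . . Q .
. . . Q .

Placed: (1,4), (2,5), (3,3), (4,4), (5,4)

Same column: (1,4)–(4,4) (column 4); (1,4)–(5,4) (column 4); (4,4)–(5,4) (column 4).
Same diagonal: (1,4)–(2,5) (|1−2| = |4−5| = 1); (3,3)–(4,4) (|3−4| = |3−4| = 1).
Total attacking pairs: 5.

5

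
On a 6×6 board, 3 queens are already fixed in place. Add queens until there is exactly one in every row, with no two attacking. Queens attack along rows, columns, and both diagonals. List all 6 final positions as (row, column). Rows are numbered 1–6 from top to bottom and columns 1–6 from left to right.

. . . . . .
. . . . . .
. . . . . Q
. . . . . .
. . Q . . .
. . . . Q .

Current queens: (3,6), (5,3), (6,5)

Row 1: attacked by (3,6)→{4,6}; (5,3)→{3}; (6,5)→{5}. Safe: 1, 2. Place at column 2.
Row 2: attacked by (1,2)→{1,2,3}; (3,6)→{5,6}; (5,3)→{3,6}; (6,5)→{1,5}. Safe: 4. Place at column 4.
Row 4: attacked by (1,2)→{2,5}; (2,4)→{2,4,6}; (3,6)→{5,6}; (5,3)→{2,3,4}; (6,5)→{3,5}. Safe: 1. Place at column 1.
Columns [2, 4, 6, 1, 3, 5], r−c [-1, -2, -3, 3, 2, 1], r+c [3, 6, 9, 5, 8, 11] are all distinct, so no two queens attack.

(1,2) (2,4) (3,6) (4,1) (5,3) (6,5)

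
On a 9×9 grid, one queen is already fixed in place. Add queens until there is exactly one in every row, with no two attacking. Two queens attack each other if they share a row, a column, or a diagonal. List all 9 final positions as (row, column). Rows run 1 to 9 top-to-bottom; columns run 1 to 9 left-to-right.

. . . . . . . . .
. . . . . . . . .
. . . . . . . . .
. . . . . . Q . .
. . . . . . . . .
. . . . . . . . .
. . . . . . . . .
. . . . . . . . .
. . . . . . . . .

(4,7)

(1,6) (2,8) (3,3) (4,7) (5,9) (6,2) (7,5) (8,1) (9,4)

Row 1: attacked by (4,7)→{4,7}. Safe: 1, 2, 3, 5, 6, 8, 9. Place at column 6.
Row 2: attacked by (1,6)→{5,6,7}; (4,7)→{5,7,9}. Safe: 1, 2, 3, 4, 8. Place at column 8.
Row 3: attacked by (1,6)→{4,6,8}; (2,8)→{7,8,9}; (4,7)→{6,7,8}. Safe: 1, 2, 3, 5. Place at column 3.
Row 5: attacked by (1,6)→{2,6}; (2,8)→{5,8}; (3,3)→{1,3,5}; (4,7)→{6,7,8}. Safe: 4, 9. Place at column 9.
Row 6: attacked by (1,6)→{1,6}; (2,8)→{4,8}; (3,3)→{3,6}; (4,7)→{5,7,9}; (5,9)→{8,9}. Safe: 2. Place at column 2.
Row 7: attacked by (1,6)→{6}; (2,8)→{3,8}; (3,3)→{3,7}; (4,7)→{4,7}; (5,9)→{7,9}; (6,2)→{1,2,3}. Safe: 5. Place at column 5.
Row 8: attacked by (1,6)→{6}; (2,8)→{2,8}; (3,3)→{3,8}; (4,7)→{3,7}; (5,9)→{6,9}; (6,2)→{2,4}; (7,5)→{4,5,6}. Safe: 1. Place at column 1.
Row 9: attacked by (1,6)→{6}; (2,8)→{1,8}; (3,3)→{3,9}; (4,7)→{2,7}; (5,9)→{5,9}; (6,2)→{2,5}; (7,5)→{3,5,7}; (8,1)→{1,2}. Safe: 4. Place at column 4.
Columns [6, 8, 3, 7, 9, 2, 5, 1, 4], r−c [-5, -6, 0, -3, -4, 4, 2, 7, 5], r+c [7, 10, 6, 11, 14, 8, 12, 9, 13] are all distinct, so no two queens attack.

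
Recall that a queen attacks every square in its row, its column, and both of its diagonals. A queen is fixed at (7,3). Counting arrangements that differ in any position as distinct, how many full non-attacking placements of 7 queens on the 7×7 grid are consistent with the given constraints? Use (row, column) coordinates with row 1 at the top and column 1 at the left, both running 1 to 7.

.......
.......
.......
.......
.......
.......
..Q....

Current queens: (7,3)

6

Branch on row 1: col 1 → 1; col 2 → 0; col 4 → 1; col 5 → 2; col 6 → 1; col 7 → 1.
Sum: 1 + 0 + 1 + 2 + 1 + 1 = 6.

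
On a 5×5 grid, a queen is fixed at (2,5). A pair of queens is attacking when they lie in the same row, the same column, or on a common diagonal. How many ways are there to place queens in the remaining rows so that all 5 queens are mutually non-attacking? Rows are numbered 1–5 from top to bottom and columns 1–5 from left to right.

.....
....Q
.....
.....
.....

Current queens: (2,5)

2

Branch on row 1: col 1 → 0; col 2 → 1; col 3 → 1.
Sum: 0 + 1 + 1 = 2.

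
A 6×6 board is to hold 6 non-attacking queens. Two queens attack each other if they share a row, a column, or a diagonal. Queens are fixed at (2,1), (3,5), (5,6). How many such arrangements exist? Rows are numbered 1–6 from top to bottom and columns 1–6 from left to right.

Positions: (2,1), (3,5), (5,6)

1

Branch on row 1: col 4 → 1.
Sum: 1 = 1.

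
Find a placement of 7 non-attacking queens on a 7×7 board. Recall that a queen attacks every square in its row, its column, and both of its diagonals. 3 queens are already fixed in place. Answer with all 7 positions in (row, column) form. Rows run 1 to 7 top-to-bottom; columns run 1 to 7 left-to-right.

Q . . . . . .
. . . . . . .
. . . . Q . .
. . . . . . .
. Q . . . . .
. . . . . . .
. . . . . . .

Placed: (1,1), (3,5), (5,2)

Row 2: attacked by (1,1)→{1,2}; (3,5)→{4,5,6}; (5,2)→{2,5}. Safe: 3, 7. Place at column 3.
Row 4: attacked by (1,1)→{1,4}; (2,3)→{1,3,5}; (3,5)→{4,5,6}; (5,2)→{1,2,3}. Safe: 7. Place at column 7.
Row 6: attacked by (1,1)→{1,6}; (2,3)→{3,7}; (3,5)→{2,5}; (4,7)→{5,7}; (5,2)→{1,2,3}. Safe: 4. Place at column 4.
Row 7: attacked by (1,1)→{1,7}; (2,3)→{3}; (3,5)→{1,5}; (4,7)→{4,7}; (5,2)→{2,4}; (6,4)→{3,4,5}. Safe: 6. Place at column 6.
Columns [1, 3, 5, 7, 2, 4, 6], r−c [0, -1, -2, -3, 3, 2, 1], r+c [2, 5, 8, 11, 7, 10, 13] are all distinct, so no two queens attack.

(1,1) (2,3) (3,5) (4,7) (5,2) (6,4) (7,6)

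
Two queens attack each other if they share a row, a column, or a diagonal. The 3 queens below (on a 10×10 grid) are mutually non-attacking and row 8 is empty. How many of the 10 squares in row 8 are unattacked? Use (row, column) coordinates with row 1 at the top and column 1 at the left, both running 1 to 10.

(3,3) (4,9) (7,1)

(3,3) attacks row 8 at column 3 and diagonals 8.
(4,9) attacks row 8 at column 9 and diagonals 5.
(7,1) attacks row 8 at column 1 and diagonals 2.
Attacked columns: {1, 2, 3, 5, 8, 9}. Safe: {4, 6, 7, 10}.

4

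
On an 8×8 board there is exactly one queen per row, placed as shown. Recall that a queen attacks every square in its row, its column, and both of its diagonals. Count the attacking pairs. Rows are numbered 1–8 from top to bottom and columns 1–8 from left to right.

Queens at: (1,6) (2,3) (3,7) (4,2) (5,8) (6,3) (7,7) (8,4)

2

Same column: (2,3)–(6,3) (column 3); (3,7)–(7,7) (column 7).
Total attacking pairs: 2.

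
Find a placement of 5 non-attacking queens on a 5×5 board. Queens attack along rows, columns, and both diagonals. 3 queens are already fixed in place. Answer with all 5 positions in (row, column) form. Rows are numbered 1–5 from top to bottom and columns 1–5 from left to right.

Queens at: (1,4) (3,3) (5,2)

Row 2: attacked by (1,4)→{3,4,5}; (3,3)→{2,3,4}; (5,2)→{2,5}. Safe: 1. Place at column 1.
Row 4: attacked by (1,4)→{1,4}; (2,1)→{1,3}; (3,3)→{2,3,4}; (5,2)→{1,2,3}. Safe: 5. Place at column 5.
Columns [4, 1, 3, 5, 2], r−c [-3, 1, 0, -1, 3], r+c [5, 3, 6, 9, 7] are all distinct, so no two queens attack.

(1,4) (2,1) (3,3) (4,5) (5,2)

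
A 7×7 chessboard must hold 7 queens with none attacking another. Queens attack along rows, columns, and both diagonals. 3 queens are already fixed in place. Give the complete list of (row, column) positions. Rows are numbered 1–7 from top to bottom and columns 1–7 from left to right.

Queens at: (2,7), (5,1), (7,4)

Row 1: attacked by (2,7)→{6,7}; (5,1)→{1,5}; (7,4)→{4}. Safe: 2, 3. Place at column 2.
Row 3: attacked by (1,2)→{2,4}; (2,7)→{6,7}; (5,1)→{1,3}; (7,4)→{4}. Safe: 5. Place at column 5.
Row 4: attacked by (1,2)→{2,5}; (2,7)→{5,7}; (3,5)→{4,5,6}; (5,1)→{1,2}; (7,4)→{1,4,7}. Safe: 3. Place at column 3.
Row 6: attacked by (1,2)→{2,7}; (2,7)→{3,7}; (3,5)→{2,5}; (4,3)→{1,3,5}; (5,1)→{1,2}; (7,4)→{3,4,5}. Safe: 6. Place at column 6.
Columns [2, 7, 5, 3, 1, 6, 4], r−c [-1, -5, -2, 1, 4, 0, 3], r+c [3, 9, 8, 7, 6, 12, 11] are all distinct, so no two queens attack.

(1,2) (2,7) (3,5) (4,3) (5,1) (6,6) (7,4)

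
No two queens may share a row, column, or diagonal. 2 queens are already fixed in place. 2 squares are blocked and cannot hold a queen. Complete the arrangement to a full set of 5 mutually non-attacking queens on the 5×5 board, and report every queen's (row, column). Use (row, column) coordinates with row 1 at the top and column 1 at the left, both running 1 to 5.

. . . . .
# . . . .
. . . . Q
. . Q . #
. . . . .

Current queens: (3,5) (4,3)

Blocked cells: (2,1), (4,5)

Row 1: attacked by (3,5)→{3,5}; (4,3)→{3}. Safe: 1, 2, 4. Place at column 4.
Row 2: attacked by (1,4)→{3,4,5}; (3,5)→{4,5}; (4,3)→{1,3,5}. Blocked: 1. Safe: 2. Place at column 2.
Row 5: attacked by (1,4)→{4}; (2,2)→{2,5}; (3,5)→{3,5}; (4,3)→{2,3,4}. Safe: 1. Place at column 1.
Columns [4, 2, 5, 3, 1], r−c [-3, 0, -2, 1, 4], r+c [5, 4, 8, 7, 6] are all distinct, so no two queens attack.

(1,4) (2,2) (3,5) (4,3) (5,1)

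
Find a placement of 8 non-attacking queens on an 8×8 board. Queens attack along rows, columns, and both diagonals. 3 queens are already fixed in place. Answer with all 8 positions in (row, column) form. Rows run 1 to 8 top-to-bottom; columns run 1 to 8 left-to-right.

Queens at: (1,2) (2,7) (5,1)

(1,2) (2,7) (3,5) (4,8) (5,1) (6,4) (7,6) (8,3)

Row 3: attacked by (1,2)→{2,4}; (2,7)→{6,7,8}; (5,1)→{1,3}. Safe: 5. Place at column 5.
Row 4: attacked by (1,2)→{2,5}; (2,7)→{5,7}; (3,5)→{4,5,6}; (5,1)→{1,2}. Safe: 3, 8. Place at column 8.
Row 6: attacked by (1,2)→{2,7}; (2,7)→{3,7}; (3,5)→{2,5,8}; (4,8)→{6,8}; (5,1)→{1,2}. Safe: 4. Place at column 4.
Row 7: attacked by (1,2)→{2,8}; (2,7)→{2,7}; (3,5)→{1,5}; (4,8)→{5,8}; (5,1)→{1,3}; (6,4)→{3,4,5}. Safe: 6. Place at column 6.
Row 8: attacked by (1,2)→{2}; (2,7)→{1,7}; (3,5)→{5}; (4,8)→{4,8}; (5,1)→{1,4}; (6,4)→{2,4,6}; (7,6)→{5,6,7}. Safe: 3. Place at column 3.
Columns [2, 7, 5, 8, 1, 4, 6, 3], r−c [-1, -5, -2, -4, 4, 2, 1, 5], r+c [3, 9, 8, 12, 6, 10, 13, 11] are all distinct, so no two queens attack.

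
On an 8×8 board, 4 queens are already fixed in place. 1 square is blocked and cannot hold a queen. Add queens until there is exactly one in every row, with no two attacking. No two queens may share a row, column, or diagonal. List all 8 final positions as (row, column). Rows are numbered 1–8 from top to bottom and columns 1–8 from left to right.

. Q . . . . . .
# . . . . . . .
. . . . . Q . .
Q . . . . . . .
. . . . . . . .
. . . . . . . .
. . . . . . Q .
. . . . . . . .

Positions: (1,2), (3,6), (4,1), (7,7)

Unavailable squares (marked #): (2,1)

(1,2) (2,8) (3,6) (4,1) (5,3) (6,5) (7,7) (8,4)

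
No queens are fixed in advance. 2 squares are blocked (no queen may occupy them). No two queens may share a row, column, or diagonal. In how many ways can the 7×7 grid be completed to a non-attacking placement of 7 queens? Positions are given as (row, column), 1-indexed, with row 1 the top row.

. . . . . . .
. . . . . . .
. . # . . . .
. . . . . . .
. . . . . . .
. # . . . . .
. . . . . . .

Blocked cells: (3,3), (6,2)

Branch on row 1: col 1 → 3; col 2 → 5; col 3 → 5; col 4 → 4; col 5 → 5; col 6 → 6; col 7 → 3.
Sum: 3 + 5 + 5 + 4 + 5 + 6 + 3 = 31.

31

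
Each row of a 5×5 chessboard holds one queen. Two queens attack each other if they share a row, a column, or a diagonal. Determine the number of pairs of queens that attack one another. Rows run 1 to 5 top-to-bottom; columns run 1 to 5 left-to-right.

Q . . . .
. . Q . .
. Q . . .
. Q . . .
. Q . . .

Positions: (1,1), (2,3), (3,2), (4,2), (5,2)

4

Same column: (3,2)–(4,2) (column 2); (3,2)–(5,2) (column 2); (4,2)–(5,2) (column 2).
Same diagonal: (2,3)–(3,2) (|2−3| = |3−2| = 1).
Total attacking pairs: 4.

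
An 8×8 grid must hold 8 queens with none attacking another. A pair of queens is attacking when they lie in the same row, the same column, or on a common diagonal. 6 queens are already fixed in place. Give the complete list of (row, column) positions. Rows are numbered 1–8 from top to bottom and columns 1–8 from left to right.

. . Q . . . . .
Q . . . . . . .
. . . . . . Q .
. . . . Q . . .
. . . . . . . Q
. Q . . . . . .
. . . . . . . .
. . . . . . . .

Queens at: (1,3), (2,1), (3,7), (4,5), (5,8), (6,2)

Row 7: attacked by (1,3)→{3}; (2,1)→{1,6}; (3,7)→{3,7}; (4,5)→{2,5,8}; (5,8)→{6,8}; (6,2)→{1,2,3}. Safe: 4. Place at column 4.
Row 8: attacked by (1,3)→{3}; (2,1)→{1,7}; (3,7)→{2,7}; (4,5)→{1,5}; (5,8)→{5,8}; (6,2)→{2,4}; (7,4)→{3,4,5}. Safe: 6. Place at column 6.
Columns [3, 1, 7, 5, 8, 2, 4, 6], r−c [-2, 1, -4, -1, -3, 4, 3, 2], r+c [4, 3, 10, 9, 13, 8, 11, 14] are all distinct, so no two queens attack.

(1,3) (2,1) (3,7) (4,5) (5,8) (6,2) (7,4) (8,6)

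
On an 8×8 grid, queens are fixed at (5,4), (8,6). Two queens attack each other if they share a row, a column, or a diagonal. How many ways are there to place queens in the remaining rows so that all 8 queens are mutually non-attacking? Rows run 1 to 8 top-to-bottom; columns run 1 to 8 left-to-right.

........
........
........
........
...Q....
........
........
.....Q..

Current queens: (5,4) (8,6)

2

Branch on row 1: col 1 → 0; col 2 → 0; col 3 → 1; col 5 → 1; col 7 → 0.
Sum: 0 + 0 + 1 + 1 + 0 = 2.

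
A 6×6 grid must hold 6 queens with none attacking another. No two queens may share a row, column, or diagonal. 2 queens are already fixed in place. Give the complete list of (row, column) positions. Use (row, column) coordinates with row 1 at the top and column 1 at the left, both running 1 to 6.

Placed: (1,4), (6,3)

(1,4) (2,1) (3,5) (4,2) (5,6) (6,3)

Row 2: attacked by (1,4)→{3,4,5}; (6,3)→{3}. Safe: 1, 2, 6. Place at column 1.
Row 3: attacked by (1,4)→{2,4,6}; (2,1)→{1,2}; (6,3)→{3,6}. Safe: 5. Place at column 5.
Row 4: attacked by (1,4)→{1,4}; (2,1)→{1,3}; (3,5)→{4,5,6}; (6,3)→{1,3,5}. Safe: 2. Place at column 2.
Row 5: attacked by (1,4)→{4}; (2,1)→{1,4}; (3,5)→{3,5}; (4,2)→{1,2,3}; (6,3)→{2,3,4}. Safe: 6. Place at column 6.
Columns [4, 1, 5, 2, 6, 3], r−c [-3, 1, -2, 2, -1, 3], r+c [5, 3, 8, 6, 11, 9] are all distinct, so no two queens attack.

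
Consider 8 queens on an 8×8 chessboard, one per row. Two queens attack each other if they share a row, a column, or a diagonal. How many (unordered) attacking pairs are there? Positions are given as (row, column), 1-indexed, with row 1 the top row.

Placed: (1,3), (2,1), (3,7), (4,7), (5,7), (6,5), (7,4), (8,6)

8

Same column: (3,7)–(4,7) (column 7); (3,7)–(5,7) (column 7); (4,7)–(5,7) (column 7).
Same diagonal: (1,3)–(5,7) (|1−5| = |3−7| = 4); (2,1)–(6,5) (|2−6| = |1−5| = 4); (4,7)–(6,5) (|4−6| = |7−5| = 2); (4,7)–(7,4) (|4−7| = |7−4| = 3); (6,5)–(7,4) (|6−7| = |5−4| = 1).
Total attacking pairs: 8.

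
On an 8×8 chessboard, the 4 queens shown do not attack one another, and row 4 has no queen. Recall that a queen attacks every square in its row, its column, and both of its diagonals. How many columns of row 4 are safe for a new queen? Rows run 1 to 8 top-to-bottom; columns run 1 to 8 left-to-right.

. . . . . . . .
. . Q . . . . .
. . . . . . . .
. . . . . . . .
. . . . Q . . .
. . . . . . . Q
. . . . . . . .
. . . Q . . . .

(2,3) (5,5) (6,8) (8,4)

2

(2,3) attacks row 4 at column 3 and diagonals 1, 5.
(5,5) attacks row 4 at column 5 and diagonals 4, 6.
(6,8) attacks row 4 at column 8 and diagonals 6.
(8,4) attacks row 4 at column 4 and diagonals 8.
Attacked columns: {1, 3, 4, 5, 6, 8}. Safe: {2, 7}.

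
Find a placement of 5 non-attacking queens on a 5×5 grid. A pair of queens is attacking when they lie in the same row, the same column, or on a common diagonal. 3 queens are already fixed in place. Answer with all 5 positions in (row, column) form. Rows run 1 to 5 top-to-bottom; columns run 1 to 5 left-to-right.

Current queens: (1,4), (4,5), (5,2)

(1,4) (2,1) (3,3) (4,5) (5,2)

Row 2: attacked by (1,4)→{3,4,5}; (4,5)→{3,5}; (5,2)→{2,5}. Safe: 1. Place at column 1.
Row 3: attacked by (1,4)→{2,4}; (2,1)→{1,2}; (4,5)→{4,5}; (5,2)→{2,4}. Safe: 3. Place at column 3.
Columns [4, 1, 3, 5, 2], r−c [-3, 1, 0, -1, 3], r+c [5, 3, 6, 9, 7] are all distinct, so no two queens attack.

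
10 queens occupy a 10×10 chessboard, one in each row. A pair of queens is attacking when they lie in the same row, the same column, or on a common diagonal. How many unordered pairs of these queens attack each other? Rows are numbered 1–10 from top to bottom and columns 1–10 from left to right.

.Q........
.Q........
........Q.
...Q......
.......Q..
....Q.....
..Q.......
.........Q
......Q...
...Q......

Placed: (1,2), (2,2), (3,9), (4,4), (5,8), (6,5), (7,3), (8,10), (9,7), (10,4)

3

Same column: (1,2)–(2,2) (column 2); (4,4)–(10,4) (column 4).
Same diagonal: (2,2)–(4,4) (|2−4| = |2−4| = 2).
Total attacking pairs: 3.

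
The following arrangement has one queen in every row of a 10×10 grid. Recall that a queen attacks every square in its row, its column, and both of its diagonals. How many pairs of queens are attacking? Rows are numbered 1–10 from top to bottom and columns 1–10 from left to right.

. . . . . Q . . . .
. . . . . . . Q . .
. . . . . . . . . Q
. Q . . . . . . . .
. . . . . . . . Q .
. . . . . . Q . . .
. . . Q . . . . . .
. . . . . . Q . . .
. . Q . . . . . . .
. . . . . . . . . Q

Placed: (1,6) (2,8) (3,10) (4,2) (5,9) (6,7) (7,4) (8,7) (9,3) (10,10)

3

Same column: (3,10)–(10,10) (column 10); (6,7)–(8,7) (column 7).
Same diagonal: (3,10)–(6,7) (|3−6| = |10−7| = 3).
Total attacking pairs: 3.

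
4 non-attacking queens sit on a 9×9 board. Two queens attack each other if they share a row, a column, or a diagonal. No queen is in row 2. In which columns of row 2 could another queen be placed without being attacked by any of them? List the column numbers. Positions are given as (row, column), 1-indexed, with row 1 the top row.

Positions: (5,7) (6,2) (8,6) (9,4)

columns 1, 3, 5, 8, 9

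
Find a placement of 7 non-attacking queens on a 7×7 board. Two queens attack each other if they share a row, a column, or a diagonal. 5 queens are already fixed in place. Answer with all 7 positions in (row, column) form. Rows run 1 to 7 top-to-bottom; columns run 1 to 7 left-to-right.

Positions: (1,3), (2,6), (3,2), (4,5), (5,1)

(1,3) (2,6) (3,2) (4,5) (5,1) (6,4) (7,7)

Row 6: attacked by (1,3)→{3}; (2,6)→{2,6}; (3,2)→{2,5}; (4,5)→{3,5,7}; (5,1)→{1,2}. Safe: 4. Place at column 4.
Row 7: attacked by (1,3)→{3}; (2,6)→{1,6}; (3,2)→{2,6}; (4,5)→{2,5}; (5,1)→{1,3}; (6,4)→{3,4,5}. Safe: 7. Place at column 7.
Columns [3, 6, 2, 5, 1, 4, 7], r−c [-2, -4, 1, -1, 4, 2, 0], r+c [4, 8, 5, 9, 6, 10, 14] are all distinct, so no two queens attack.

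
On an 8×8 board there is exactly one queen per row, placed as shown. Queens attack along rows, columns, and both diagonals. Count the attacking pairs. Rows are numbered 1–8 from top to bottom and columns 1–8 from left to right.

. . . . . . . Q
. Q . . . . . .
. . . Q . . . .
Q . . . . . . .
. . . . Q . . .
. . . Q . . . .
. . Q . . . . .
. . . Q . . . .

8

Same column: (3,4)–(6,4) (column 4); (3,4)–(8,4) (column 4); (6,4)–(8,4) (column 4).
Same diagonal: (2,2)–(5,5) (|2−5| = |2−5| = 3); (5,5)–(6,4) (|5−6| = |5−4| = 1); (5,5)–(7,3) (|5−7| = |5−3| = 2); (6,4)–(7,3) (|6−7| = |4−3| = 1); (7,3)–(8,4) (|7−8| = |3−4| = 1).
Total attacking pairs: 8.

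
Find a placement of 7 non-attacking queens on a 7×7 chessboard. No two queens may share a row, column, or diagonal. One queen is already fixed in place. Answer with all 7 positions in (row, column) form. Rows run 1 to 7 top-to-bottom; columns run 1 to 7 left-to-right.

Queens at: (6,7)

(1,4) (2,1) (3,3) (4,6) (5,2) (6,7) (7,5)

Row 1: attacked by (6,7)→{2,7}. Safe: 1, 3, 4, 5, 6. Place at column 4.
Row 2: attacked by (1,4)→{3,4,5}; (6,7)→{3,7}. Safe: 1, 2, 6. Place at column 1.
Row 3: attacked by (1,4)→{2,4,6}; (2,1)→{1,2}; (6,7)→{4,7}. Safe: 3, 5. Place at column 3.
Row 4: attacked by (1,4)→{1,4,7}; (2,1)→{1,3}; (3,3)→{2,3,4}; (6,7)→{5,7}. Safe: 6. Place at column 6.
Row 5: attacked by (1,4)→{4}; (2,1)→{1,4}; (3,3)→{1,3,5}; (4,6)→{5,6,7}; (6,7)→{6,7}. Safe: 2. Place at column 2.
Row 7: attacked by (1,4)→{4}; (2,1)→{1,6}; (3,3)→{3,7}; (4,6)→{3,6}; (5,2)→{2,4}; (6,7)→{6,7}. Safe: 5. Place at column 5.
Columns [4, 1, 3, 6, 2, 7, 5], r−c [-3, 1, 0, -2, 3, -1, 2], r+c [5, 3, 6, 10, 7, 13, 12] are all distinct, so no two queens attack.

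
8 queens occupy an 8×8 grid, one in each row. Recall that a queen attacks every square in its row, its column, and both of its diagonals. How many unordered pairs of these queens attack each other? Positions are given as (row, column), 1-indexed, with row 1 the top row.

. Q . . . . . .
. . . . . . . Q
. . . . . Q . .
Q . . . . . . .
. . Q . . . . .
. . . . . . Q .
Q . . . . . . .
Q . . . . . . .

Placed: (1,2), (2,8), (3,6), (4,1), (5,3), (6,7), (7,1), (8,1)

Same column: (4,1)–(7,1) (column 1); (4,1)–(8,1) (column 1); (7,1)–(8,1) (column 1).
Same diagonal: (1,2)–(6,7) (|1−6| = |2−7| = 5); (3,6)–(8,1) (|3−8| = |6−1| = 5); (5,3)–(7,1) (|5−7| = |3−1| = 2).
Total attacking pairs: 6.

6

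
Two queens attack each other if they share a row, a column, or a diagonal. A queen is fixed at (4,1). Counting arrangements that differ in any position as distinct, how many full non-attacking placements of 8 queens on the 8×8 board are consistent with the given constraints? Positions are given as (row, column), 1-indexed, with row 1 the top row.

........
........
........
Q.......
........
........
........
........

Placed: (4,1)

Branch on row 1: col 2 → 2; col 3 → 4; col 5 → 5; col 6 → 4; col 7 → 2; col 8 → 1.
Sum: 2 + 4 + 5 + 4 + 2 + 1 = 18.

18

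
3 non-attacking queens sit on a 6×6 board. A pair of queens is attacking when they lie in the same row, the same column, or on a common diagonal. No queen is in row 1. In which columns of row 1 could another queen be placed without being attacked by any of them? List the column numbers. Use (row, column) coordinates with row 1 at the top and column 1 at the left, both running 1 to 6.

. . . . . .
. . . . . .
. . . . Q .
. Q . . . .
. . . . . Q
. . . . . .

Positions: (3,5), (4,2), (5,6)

columns 1, 4

(3,5) attacks row 1 at column 5 and diagonals 3.
(4,2) attacks row 1 at column 2 and diagonals 5.
(5,6) attacks row 1 at column 6 and diagonals 2.
Attacked columns: {2, 3, 5, 6}. Safe: {1, 4}.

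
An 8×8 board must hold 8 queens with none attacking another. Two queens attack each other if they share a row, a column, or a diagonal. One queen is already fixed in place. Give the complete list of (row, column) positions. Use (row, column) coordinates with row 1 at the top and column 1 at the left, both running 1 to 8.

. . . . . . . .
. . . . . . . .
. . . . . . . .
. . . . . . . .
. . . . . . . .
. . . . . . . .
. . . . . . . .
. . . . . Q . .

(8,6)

(1,3) (2,1) (3,7) (4,5) (5,8) (6,2) (7,4) (8,6)

Row 1: attacked by (8,6)→{6}. Safe: 1, 2, 3, 4, 5, 7, 8. Place at column 3.
Row 2: attacked by (1,3)→{2,3,4}; (8,6)→{6}. Safe: 1, 5, 7, 8. Place at column 1.
Row 3: attacked by (1,3)→{1,3,5}; (2,1)→{1,2}; (8,6)→{1,6}. Safe: 4, 7, 8. Place at column 7.
Row 4: attacked by (1,3)→{3,6}; (2,1)→{1,3}; (3,7)→{6,7,8}; (8,6)→{2,6}. Safe: 4, 5. Place at column 5.
Row 5: attacked by (1,3)→{3,7}; (2,1)→{1,4}; (3,7)→{5,7}; (4,5)→{4,5,6}; (8,6)→{3,6}. Safe: 2, 8. Place at column 8.
Row 6: attacked by (1,3)→{3,8}; (2,1)→{1,5}; (3,7)→{4,7}; (4,5)→{3,5,7}; (5,8)→{7,8}; (8,6)→{4,6,8}. Safe: 2. Place at column 2.
Row 7: attacked by (1,3)→{3}; (2,1)→{1,6}; (3,7)→{3,7}; (4,5)→{2,5,8}; (5,8)→{6,8}; (6,2)→{1,2,3}; (8,6)→{5,6,7}. Safe: 4. Place at column 4.
Columns [3, 1, 7, 5, 8, 2, 4, 6], r−c [-2, 1, -4, -1, -3, 4, 3, 2], r+c [4, 3, 10, 9, 13, 8, 11, 14] are all distinct, so no two queens attack.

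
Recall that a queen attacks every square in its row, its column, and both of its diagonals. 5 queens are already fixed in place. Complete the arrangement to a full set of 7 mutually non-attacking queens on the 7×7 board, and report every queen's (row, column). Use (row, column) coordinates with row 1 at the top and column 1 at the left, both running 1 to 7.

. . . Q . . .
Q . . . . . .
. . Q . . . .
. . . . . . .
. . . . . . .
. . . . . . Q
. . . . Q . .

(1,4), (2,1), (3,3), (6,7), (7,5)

Row 4: attacked by (1,4)→{1,4,7}; (2,1)→{1,3}; (3,3)→{2,3,4}; (6,7)→{5,7}; (7,5)→{2,5}. Safe: 6. Place at column 6.
Row 5: attacked by (1,4)→{4}; (2,1)→{1,4}; (3,3)→{1,3,5}; (4,6)→{5,6,7}; (6,7)→{6,7}; (7,5)→{3,5,7}. Safe: 2. Place at column 2.
Columns [4, 1, 3, 6, 2, 7, 5], r−c [-3, 1, 0, -2, 3, -1, 2], r+c [5, 3, 6, 10, 7, 13, 12] are all distinct, so no two queens attack.

(1,4) (2,1) (3,3) (4,6) (5,2) (6,7) (7,5)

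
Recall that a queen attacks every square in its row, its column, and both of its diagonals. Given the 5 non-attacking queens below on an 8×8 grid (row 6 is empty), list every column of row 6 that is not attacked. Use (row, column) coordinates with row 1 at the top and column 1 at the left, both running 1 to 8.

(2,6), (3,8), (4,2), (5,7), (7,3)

columns 1

(2,6) attacks row 6 at column 6 and diagonals 2.
(3,8) attacks row 6 at column 8 and diagonals 5.
(4,2) attacks row 6 at column 2 and diagonals 4.
(5,7) attacks row 6 at column 7 and diagonals 6, 8.
(7,3) attacks row 6 at column 3 and diagonals 2, 4.
Attacked columns: {2, 3, 4, 5, 6, 7, 8}. Safe: {1}.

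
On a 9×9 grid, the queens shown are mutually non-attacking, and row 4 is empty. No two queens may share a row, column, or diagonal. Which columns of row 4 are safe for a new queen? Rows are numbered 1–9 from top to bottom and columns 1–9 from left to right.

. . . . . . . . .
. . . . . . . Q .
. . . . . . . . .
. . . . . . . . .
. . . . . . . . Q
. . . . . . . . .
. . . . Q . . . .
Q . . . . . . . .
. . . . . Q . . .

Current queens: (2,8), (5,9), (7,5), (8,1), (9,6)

columns 3, 4, 7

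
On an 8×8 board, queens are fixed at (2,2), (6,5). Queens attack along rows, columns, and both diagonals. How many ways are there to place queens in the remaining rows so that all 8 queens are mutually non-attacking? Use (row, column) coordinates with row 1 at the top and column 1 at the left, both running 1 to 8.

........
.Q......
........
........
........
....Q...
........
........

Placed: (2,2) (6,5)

3

Branch on row 1: col 4 → 0; col 6 → 1; col 7 → 1; col 8 → 1.
Sum: 0 + 1 + 1 + 1 = 3.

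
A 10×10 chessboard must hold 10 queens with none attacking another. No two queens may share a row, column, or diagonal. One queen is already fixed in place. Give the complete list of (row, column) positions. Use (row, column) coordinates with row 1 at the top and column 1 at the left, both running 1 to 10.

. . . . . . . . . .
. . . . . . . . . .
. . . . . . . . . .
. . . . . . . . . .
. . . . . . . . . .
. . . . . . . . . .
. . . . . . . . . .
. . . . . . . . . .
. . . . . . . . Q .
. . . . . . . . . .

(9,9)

Row 1: attacked by (9,9)→{1,9}. Safe: 2, 3, 4, 5, 6, 7, 8, 10. Place at column 3.
Row 2: attacked by (1,3)→{2,3,4}; (9,9)→{2,9}. Safe: 1, 5, 6, 7, 8, 10. Place at column 6.
Row 3: attacked by (1,3)→{1,3,5}; (2,6)→{5,6,7}; (9,9)→{3,9}. Safe: 2, 4, 8, 10. Place at column 8.
Row 4: attacked by (1,3)→{3,6}; (2,6)→{4,6,8}; (3,8)→{7,8,9}; (9,9)→{4,9}. Safe: 1, 2, 5, 10. Place at column 1.
Row 5: attacked by (1,3)→{3,7}; (2,6)→{3,6,9}; (3,8)→{6,8,10}; (4,1)→{1,2}; (9,9)→{5,9}. Safe: 4. Place at column 4.
Row 6: attacked by (1,3)→{3,8}; (2,6)→{2,6,10}; (3,8)→{5,8}; (4,1)→{1,3}; (5,4)→{3,4,5}; (9,9)→{6,9}. Safe: 7. Place at column 7.
Row 7: attacked by (1,3)→{3,9}; (2,6)→{1,6}; (3,8)→{4,8}; (4,1)→{1,4}; (5,4)→{2,4,6}; (6,7)→{6,7,8}; (9,9)→{7,9}. Safe: 5, 10. Place at column 10.
Row 8: attacked by (1,3)→{3,10}; (2,6)→{6}; (3,8)→{3,8}; (4,1)→{1,5}; (5,4)→{1,4,7}; (6,7)→{5,7,9}; (7,10)→{9,10}; (9,9)→{8,9,10}. Safe: 2. Place at column 2.
Row 10: attacked by (1,3)→{3}; (2,6)→{6}; (3,8)→{1,8}; (4,1)→{1,7}; (5,4)→{4,9}; (6,7)→{3,7}; (7,10)→{7,10}; (8,2)→{2,4}; (9,9)→{8,9,10}. Safe: 5. Place at column 5.
Columns [3, 6, 8, 1, 4, 7, 10, 2, 9, 5], r−c [-2, -4, -5, 3, 1, -1, -3, 6, 0, 5], r+c [4, 8, 11, 5, 9, 13, 17, 10, 18, 15] are all distinct, so no two queens attack.

(1,3) (2,6) (3,8) (4,1) (5,4) (6,7) (7,10) (8,2) (9,9) (10,5)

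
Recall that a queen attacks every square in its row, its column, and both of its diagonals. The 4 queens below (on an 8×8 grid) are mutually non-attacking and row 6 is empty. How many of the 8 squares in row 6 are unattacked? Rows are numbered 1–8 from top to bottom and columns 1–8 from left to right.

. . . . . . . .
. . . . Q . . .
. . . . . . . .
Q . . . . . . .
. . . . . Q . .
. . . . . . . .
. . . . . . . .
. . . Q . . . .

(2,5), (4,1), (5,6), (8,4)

1

(2,5) attacks row 6 at column 5 and diagonals 1.
(4,1) attacks row 6 at column 1 and diagonals 3.
(5,6) attacks row 6 at column 6 and diagonals 5, 7.
(8,4) attacks row 6 at column 4 and diagonals 2, 6.
Attacked columns: {1, 2, 3, 4, 5, 6, 7}. Safe: {8}.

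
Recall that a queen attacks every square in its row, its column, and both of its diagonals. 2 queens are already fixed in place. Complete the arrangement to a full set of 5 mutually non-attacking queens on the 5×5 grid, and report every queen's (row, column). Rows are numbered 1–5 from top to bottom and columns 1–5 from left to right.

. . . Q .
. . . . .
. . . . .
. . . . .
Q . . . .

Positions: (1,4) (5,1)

Row 2: attacked by (1,4)→{3,4,5}; (5,1)→{1,4}. Safe: 2. Place at column 2.
Row 3: attacked by (1,4)→{2,4}; (2,2)→{1,2,3}; (5,1)→{1,3}. Safe: 5. Place at column 5.
Row 4: attacked by (1,4)→{1,4}; (2,2)→{2,4}; (3,5)→{4,5}; (5,1)→{1,2}. Safe: 3. Place at column 3.
Columns [4, 2, 5, 3, 1], r−c [-3, 0, -2, 1, 4], r+c [5, 4, 8, 7, 6] are all distinct, so no two queens attack.

(1,4) (2,2) (3,5) (4,3) (5,1)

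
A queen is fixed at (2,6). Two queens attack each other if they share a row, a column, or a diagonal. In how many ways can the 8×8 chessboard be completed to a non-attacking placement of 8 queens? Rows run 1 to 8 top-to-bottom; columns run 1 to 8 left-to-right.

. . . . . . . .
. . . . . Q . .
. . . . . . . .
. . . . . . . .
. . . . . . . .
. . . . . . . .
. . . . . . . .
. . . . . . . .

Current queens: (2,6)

14

Branch on row 1: col 1 → 1; col 2 → 2; col 3 → 8; col 4 → 3; col 8 → 0.
Sum: 1 + 2 + 8 + 3 + 0 = 14.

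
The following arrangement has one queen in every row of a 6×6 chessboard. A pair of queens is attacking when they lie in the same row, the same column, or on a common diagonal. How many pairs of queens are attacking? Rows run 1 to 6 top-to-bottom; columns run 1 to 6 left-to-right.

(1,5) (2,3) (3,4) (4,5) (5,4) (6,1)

Same column: (1,5)–(4,5) (column 5); (3,4)–(5,4) (column 4).
Same diagonal: (2,3)–(3,4) (|2−3| = |3−4| = 1); (2,3)–(4,5) (|2−4| = |3−5| = 2); (3,4)–(4,5) (|3−4| = |4−5| = 1); (3,4)–(6,1) (|3−6| = |4−1| = 3); (4,5)–(5,4) (|4−5| = |5−4| = 1).
Total attacking pairs: 7.

7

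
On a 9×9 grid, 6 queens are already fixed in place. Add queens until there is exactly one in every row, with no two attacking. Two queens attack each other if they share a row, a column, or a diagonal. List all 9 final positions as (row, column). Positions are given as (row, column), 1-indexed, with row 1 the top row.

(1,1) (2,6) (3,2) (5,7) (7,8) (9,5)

Row 4: attacked by (1,1)→{1,4}; (2,6)→{4,6,8}; (3,2)→{1,2,3}; (5,7)→{6,7,8}; (7,8)→{5,8}; (9,5)→{5}. Safe: 9. Place at column 9.
Row 6: attacked by (1,1)→{1,6}; (2,6)→{2,6}; (3,2)→{2,5}; (4,9)→{7,9}; (5,7)→{6,7,8}; (7,8)→{7,8,9}; (9,5)→{2,5,8}. Safe: 3, 4. Place at column 4.
Row 8: attacked by (1,1)→{1,8}; (2,6)→{6}; (3,2)→{2,7}; (4,9)→{5,9}; (5,7)→{4,7}; (6,4)→{2,4,6}; (7,8)→{7,8,9}; (9,5)→{4,5,6}. Safe: 3. Place at column 3.
Columns [1, 6, 2, 9, 7, 4, 8, 3, 5], r−c [0, -4, 1, -5, -2, 2, -1, 5, 4], r+c [2, 8, 5, 13, 12, 10, 15, 11, 14] are all distinct, so no two queens attack.

(1,1) (2,6) (3,2) (4,9) (5,7) (6,4) (7,8) (8,3) (9,5)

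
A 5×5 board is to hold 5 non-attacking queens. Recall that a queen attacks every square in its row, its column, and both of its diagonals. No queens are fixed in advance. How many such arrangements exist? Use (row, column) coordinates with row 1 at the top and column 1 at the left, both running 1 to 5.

Branch on row 1: col 1 → 2; col 2 → 2; col 3 → 2; col 4 → 2; col 5 → 2.
Sum: 2 + 2 + 2 + 2 + 2 = 10.
(This is the classic 5-queens count.)

10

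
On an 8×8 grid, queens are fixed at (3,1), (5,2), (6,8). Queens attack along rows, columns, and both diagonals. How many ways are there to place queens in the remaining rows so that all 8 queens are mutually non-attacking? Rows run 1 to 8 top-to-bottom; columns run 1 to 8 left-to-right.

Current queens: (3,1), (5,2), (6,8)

Branch on row 1: col 4 → 1; col 5 → 2; col 7 → 0.
Sum: 1 + 2 + 0 = 3.

3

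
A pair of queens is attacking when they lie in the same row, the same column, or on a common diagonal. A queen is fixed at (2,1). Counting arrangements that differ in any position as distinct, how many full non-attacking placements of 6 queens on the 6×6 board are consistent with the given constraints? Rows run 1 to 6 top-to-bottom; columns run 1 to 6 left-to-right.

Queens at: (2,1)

Branch on row 1: col 3 → 0; col 4 → 1; col 5 → 0; col 6 → 0.
Sum: 0 + 1 + 0 + 0 = 1.

1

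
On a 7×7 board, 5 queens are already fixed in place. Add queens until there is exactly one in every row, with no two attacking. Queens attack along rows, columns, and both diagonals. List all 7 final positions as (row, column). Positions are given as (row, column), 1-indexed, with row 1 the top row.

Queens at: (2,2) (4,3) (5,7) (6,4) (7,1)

(1,5) (2,2) (3,6) (4,3) (5,7) (6,4) (7,1)

Row 1: attacked by (2,2)→{1,2,3}; (4,3)→{3,6}; (5,7)→{3,7}; (6,4)→{4}; (7,1)→{1,7}. Safe: 5. Place at column 5.
Row 3: attacked by (1,5)→{3,5,7}; (2,2)→{1,2,3}; (4,3)→{2,3,4}; (5,7)→{5,7}; (6,4)→{1,4,7}; (7,1)→{1,5}. Safe: 6. Place at column 6.
Columns [5, 2, 6, 3, 7, 4, 1], r−c [-4, 0, -3, 1, -2, 2, 6], r+c [6, 4, 9, 7, 12, 10, 8] are all distinct, so no two queens attack.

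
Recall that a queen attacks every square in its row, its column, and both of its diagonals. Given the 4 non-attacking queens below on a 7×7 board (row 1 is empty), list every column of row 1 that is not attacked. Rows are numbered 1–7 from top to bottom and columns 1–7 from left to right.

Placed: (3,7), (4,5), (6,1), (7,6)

columns 3, 4

(3,7) attacks row 1 at column 7 and diagonals 5.
(4,5) attacks row 1 at column 5 and diagonals 2.
(6,1) attacks row 1 at column 1 and diagonals 6.
(7,6) attacks row 1 at column 6.
Attacked columns: {1, 2, 5, 6, 7}. Safe: {3, 4}.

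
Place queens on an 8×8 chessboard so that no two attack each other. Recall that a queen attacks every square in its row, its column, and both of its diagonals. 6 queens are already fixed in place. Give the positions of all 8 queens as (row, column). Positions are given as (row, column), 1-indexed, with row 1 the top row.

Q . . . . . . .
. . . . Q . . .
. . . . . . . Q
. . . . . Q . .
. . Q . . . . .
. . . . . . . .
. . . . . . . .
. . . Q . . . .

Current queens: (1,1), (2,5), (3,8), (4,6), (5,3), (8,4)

(1,1) (2,5) (3,8) (4,6) (5,3) (6,7) (7,2) (8,4)

Row 6: attacked by (1,1)→{1,6}; (2,5)→{1,5}; (3,8)→{5,8}; (4,6)→{4,6,8}; (5,3)→{2,3,4}; (8,4)→{2,4,6}. Safe: 7. Place at column 7.
Row 7: attacked by (1,1)→{1,7}; (2,5)→{5}; (3,8)→{4,8}; (4,6)→{3,6}; (5,3)→{1,3,5}; (6,7)→{6,7,8}; (8,4)→{3,4,5}. Safe: 2. Place at column 2.
Columns [1, 5, 8, 6, 3, 7, 2, 4], r−c [0, -3, -5, -2, 2, -1, 5, 4], r+c [2, 7, 11, 10, 8, 13, 9, 12] are all distinct, so no two queens attack.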